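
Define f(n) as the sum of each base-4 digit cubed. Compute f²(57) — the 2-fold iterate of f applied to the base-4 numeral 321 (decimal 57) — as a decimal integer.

9

57 = (3,2,1)_4 → 3³ + 2³ + 1³ = 27 + 8 + 1 = 36
36 = (2,1,0)_4 → 2³ + 1³ + 0³ = 8 + 1 + 0 = 9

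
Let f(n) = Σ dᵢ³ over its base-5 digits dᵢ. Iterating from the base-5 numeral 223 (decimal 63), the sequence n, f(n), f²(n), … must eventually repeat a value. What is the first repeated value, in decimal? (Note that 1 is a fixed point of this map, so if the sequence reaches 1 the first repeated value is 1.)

9

63 = (2,2,3)_5 → 2³ + 2³ + 3³ = 8 + 8 + 27 = 43
43 = (1,3,3)_5 → 1³ + 3³ + 3³ = 1 + 27 + 27 = 55
55 = (2,1,0)_5 → 2³ + 1³ + 0³ = 8 + 1 + 0 = 9
9 = (1,4)_5 → 1³ + 4³ = 1 + 64 = 65
65 = (2,3,0)_5 → 2³ + 3³ + 0³ = 8 + 27 + 0 = 35
35 = (1,2,0)_5 → 1³ + 2³ + 0³ = 1 + 8 + 0 = 9  — 9 already appeared earlier.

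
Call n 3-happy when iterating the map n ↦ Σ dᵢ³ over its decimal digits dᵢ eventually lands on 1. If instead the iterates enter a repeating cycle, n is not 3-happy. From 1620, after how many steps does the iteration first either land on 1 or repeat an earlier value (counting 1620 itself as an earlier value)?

1620 → 1³ + 6³ + 2³ + 0³ = 1 + 216 + 8 + 0 = 225
225 → 2³ + 2³ + 5³ = 8 + 8 + 125 = 141
141 → 1³ + 4³ + 1³ = 1 + 64 + 1 = 66
66 → 6³ + 6³ = 216 + 216 = 432
432 → 4³ + 3³ + 2³ = 64 + 27 + 8 = 99
99 → 9³ + 9³ = 729 + 729 = 1458
1458 → 1³ + 4³ + 5³ + 8³ = 1 + 64 + 125 + 512 = 702
702 → 7³ + 0³ + 2³ = 343 + 0 + 8 = 351
351 → 3³ + 5³ + 1³ = 27 + 125 + 1 = 153
153 → 1³ + 5³ + 3³ = 1 + 125 + 27 = 153  — 153 repeats.
That took 10 steps.

10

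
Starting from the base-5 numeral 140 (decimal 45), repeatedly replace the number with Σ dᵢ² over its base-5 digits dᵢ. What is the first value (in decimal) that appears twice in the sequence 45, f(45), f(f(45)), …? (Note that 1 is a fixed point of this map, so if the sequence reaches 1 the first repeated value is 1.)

13

45 = (1,4,0)_5 → 1² + 4² + 0² = 17
17 = (3,2)_5 → 3² + 2² = 13
13 = (2,3)_5 → 2² + 3² = 13  — 13 already appeared earlier.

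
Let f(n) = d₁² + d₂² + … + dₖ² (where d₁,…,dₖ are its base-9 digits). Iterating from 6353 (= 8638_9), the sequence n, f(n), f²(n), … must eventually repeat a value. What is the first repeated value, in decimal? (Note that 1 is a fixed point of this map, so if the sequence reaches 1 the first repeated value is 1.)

6353 = (8,6,3,8)_9 → 8² + 6² + 3² + 8² = 173
173 = (2,1,2)_9 → 2² + 1² + 2² = 9
9 = (1,0)_9 → 1² + 0² = 1  — reached the fixed point 1.
1 → 1, so 1 is the first repeated value.

1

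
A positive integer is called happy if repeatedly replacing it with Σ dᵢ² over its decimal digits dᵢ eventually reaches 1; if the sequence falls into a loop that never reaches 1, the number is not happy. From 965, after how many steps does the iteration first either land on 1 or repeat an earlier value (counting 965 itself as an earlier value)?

15

965 → 9² + 6² + 5² = 142
142 → 1² + 4² + 2² = 21
21 → 2² + 1² = 5
5 → 5² = 25
25 → 2² + 5² = 29
29 → 2² + 9² = 85
85 → 8² + 5² = 89
89 → 8² + 9² = 145
145 → 1² + 4² + 5² = 42
42 → 4² + 2² = 20
20 → 2² + 0² = 4
4 → 4² = 16
16 → 1² + 6² = 37
37 → 3² + 7² = 58
58 → 5² + 8² = 89  — 89 repeats.
That took 15 steps.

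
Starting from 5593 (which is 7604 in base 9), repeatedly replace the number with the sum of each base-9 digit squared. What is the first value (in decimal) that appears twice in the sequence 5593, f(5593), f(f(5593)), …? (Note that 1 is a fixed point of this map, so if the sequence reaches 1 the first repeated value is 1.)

1

5593 = (7,6,0,4)_9 → 7² + 6² + 0² + 4² = 49 + 36 + 0 + 16 = 101
101 = (1,2,2)_9 → 1² + 2² + 2² = 1 + 4 + 4 = 9
9 = (1,0)_9 → 1² + 0² = 1 + 0 = 1  — reached the fixed point 1.
1 → 1, so 1 is the first repeated value.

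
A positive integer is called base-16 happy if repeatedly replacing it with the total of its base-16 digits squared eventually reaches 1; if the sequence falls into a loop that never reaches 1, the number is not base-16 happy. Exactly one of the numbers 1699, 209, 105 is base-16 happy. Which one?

105

1699: 1699 → 145 → 82 → 29 → 170 → 200 → 208 → 169 → 181 → 146 → 85 → 50 → 13 → 169  — repeats 169 (not base-16 happy)
209: 209 → 170 → 200 → 208 → 169 → 181 → 146 → 85 → 50 → 13 → 169  — repeats 169 (not base-16 happy)
105: 105 → 117 → 74 → 116 → 65 → 17 → 2 → 4 → 16 → 1  — reaches 1 (base-16 happy)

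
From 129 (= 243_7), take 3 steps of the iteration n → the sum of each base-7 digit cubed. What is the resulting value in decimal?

9

129 = (2,4,3)_7 → 2³ + 4³ + 3³ = 8 + 64 + 27 = 99
99 = (2,0,1)_7 → 2³ + 0³ + 1³ = 8 + 0 + 1 = 9
9 = (1,2)_7 → 1³ + 2³ = 1 + 8 = 9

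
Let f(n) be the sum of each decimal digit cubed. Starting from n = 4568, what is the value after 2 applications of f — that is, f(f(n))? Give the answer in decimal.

4568 → 4³ + 5³ + 6³ + 8³ = 917
917 → 9³ + 1³ + 7³ = 1073

1073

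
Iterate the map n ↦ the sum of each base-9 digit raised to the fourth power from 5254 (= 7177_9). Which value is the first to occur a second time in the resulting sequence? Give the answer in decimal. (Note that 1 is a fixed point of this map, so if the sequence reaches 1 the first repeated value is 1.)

4098

5254 = (7,1,7,7)_9 → 7⁴ + 1⁴ + 7⁴ + 7⁴ = 2401 + 1 + 2401 + 2401 = 7204
7204 = (1,0,7,8,4)_9 → 1⁴ + 0⁴ + 7⁴ + 8⁴ + 4⁴ = 1 + 0 + 2401 + 4096 + 256 = 6754
6754 = (1,0,2,3,4)_9 → 1⁴ + 0⁴ + 2⁴ + 3⁴ + 4⁴ = 1 + 0 + 16 + 81 + 256 = 354
354 = (4,3,3)_9 → 4⁴ + 3⁴ + 3⁴ = 256 + 81 + 81 = 418
418 = (5,1,4)_9 → 5⁴ + 1⁴ + 4⁴ = 625 + 1 + 256 = 882
882 = (1,1,8,0)_9 → 1⁴ + 1⁴ + 8⁴ + 0⁴ = 1 + 1 + 4096 + 0 = 4098
4098 = (5,5,5,3)_9 → 5⁴ + 5⁴ + 5⁴ + 3⁴ = 625 + 625 + 625 + 81 = 1956
1956 = (2,6,1,3)_9 → 2⁴ + 6⁴ + 1⁴ + 3⁴ = 16 + 1296 + 1 + 81 = 1394
1394 = (1,8,1,8)_9 → 1⁴ + 8⁴ + 1⁴ + 8⁴ = 1 + 4096 + 1 + 4096 = 8194
8194 = (1,2,2,1,4)_9 → 1⁴ + 2⁴ + 2⁴ + 1⁴ + 4⁴ = 1 + 16 + 16 + 1 + 256 = 290
290 = (3,5,2)_9 → 3⁴ + 5⁴ + 2⁴ = 81 + 625 + 16 = 722
722 = (8,8,2)_9 → 8⁴ + 8⁴ + 2⁴ = 4096 + 4096 + 16 = 8208
8208 = (1,2,2,3,0)_9 → 1⁴ + 2⁴ + 2⁴ + 3⁴ + 0⁴ = 1 + 16 + 16 + 81 + 0 = 114
114 = (1,3,6)_9 → 1⁴ + 3⁴ + 6⁴ = 1 + 81 + 1296 = 1378
1378 = (1,8,0,1)_9 → 1⁴ + 8⁴ + 0⁴ + 1⁴ = 1 + 4096 + 0 + 1 = 4098  — 4098 already appeared earlier.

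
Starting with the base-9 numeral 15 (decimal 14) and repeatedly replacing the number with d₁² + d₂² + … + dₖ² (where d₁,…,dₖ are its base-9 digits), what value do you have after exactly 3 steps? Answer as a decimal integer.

14 = (1,5)_9 → 1² + 5² = 1 + 25 = 26
26 = (2,8)_9 → 2² + 8² = 4 + 64 = 68
68 = (7,5)_9 → 7² + 5² = 49 + 25 = 74

74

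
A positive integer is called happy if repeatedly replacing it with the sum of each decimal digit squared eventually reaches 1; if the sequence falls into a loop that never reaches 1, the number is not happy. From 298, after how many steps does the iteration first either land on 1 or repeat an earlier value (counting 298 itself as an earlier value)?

11

298 → 2² + 9² + 8² = 149
149 → 1² + 4² + 9² = 98
98 → 9² + 8² = 145
145 → 1² + 4² + 5² = 42
42 → 4² + 2² = 20
20 → 2² + 0² = 4
4 → 4² = 16
16 → 1² + 6² = 37
37 → 3² + 7² = 58
58 → 5² + 8² = 89
89 → 8² + 9² = 145  — 145 repeats.
That took 11 steps.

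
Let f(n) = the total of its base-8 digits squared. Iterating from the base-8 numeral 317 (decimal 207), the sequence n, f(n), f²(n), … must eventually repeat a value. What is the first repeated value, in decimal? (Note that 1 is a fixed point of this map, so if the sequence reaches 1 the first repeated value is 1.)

16

207 = (3,1,7)_8 → 3² + 1² + 7² = 9 + 1 + 49 = 59
59 = (7,3)_8 → 7² + 3² = 49 + 9 = 58
58 = (7,2)_8 → 7² + 2² = 49 + 4 = 53
53 = (6,5)_8 → 6² + 5² = 36 + 25 = 61
61 = (7,5)_8 → 7² + 5² = 49 + 25 = 74
74 = (1,1,2)_8 → 1² + 1² + 2² = 1 + 1 + 4 = 6
6 = (6)_8 → 6² = 36
36 = (4,4)_8 → 4² + 4² = 16 + 16 = 32
32 = (4,0)_8 → 4² + 0² = 16 + 0 = 16
16 = (2,0)_8 → 2² + 0² = 4 + 0 = 4
4 = (4)_8 → 4² = 16  — 16 already appeared earlier.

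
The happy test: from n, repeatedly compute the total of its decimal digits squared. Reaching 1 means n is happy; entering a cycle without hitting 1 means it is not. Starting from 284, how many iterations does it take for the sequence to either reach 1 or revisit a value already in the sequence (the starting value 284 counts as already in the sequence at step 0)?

284 → 84
84 → 80
80 → 64
64 → 52
52 → 29
29 → 85
85 → 89
89 → 145
145 → 42
42 → 20
20 → 4
4 → 16
16 → 37
37 → 58
58 → 89  — 89 repeats.
That took 15 steps.

15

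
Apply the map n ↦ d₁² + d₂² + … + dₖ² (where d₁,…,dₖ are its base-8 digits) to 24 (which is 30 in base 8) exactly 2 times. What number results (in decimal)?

2

24 = (3,0)_8 → 3² + 0² = 9
9 = (1,1)_8 → 1² + 1² = 2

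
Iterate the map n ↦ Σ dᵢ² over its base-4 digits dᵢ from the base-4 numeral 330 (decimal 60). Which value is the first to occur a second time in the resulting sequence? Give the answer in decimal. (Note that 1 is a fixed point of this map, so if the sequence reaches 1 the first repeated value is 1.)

60 = (3,3,0)_4 → 18
18 = (1,0,2)_4 → 5
5 = (1,1)_4 → 2
2 = (2)_4 → 4
4 = (1,0)_4 → 1  — reached the fixed point 1.
1 → 1, so 1 is the first repeated value.

1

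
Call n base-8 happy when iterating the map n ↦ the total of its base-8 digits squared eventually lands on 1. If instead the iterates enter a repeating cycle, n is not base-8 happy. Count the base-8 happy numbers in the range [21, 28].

21: 21 → 29 → 34 → 20 → 20  — not base-8 happy
22: 22 → 40 → 25 → 10 → 5 → 25  — not base-8 happy
23: 23 → 53 → 61 → 74 → 6 → 36 → 32 → 16 → 4 → 16  — not base-8 happy
24: 24 → 9 → 2 → 4 → 16 → 4  — not base-8 happy
25: 25 → 10 → 5 → 25  — not base-8 happy
26: 26 → 13 → 26  — not base-8 happy
27: 27 → 18 → 8 → 1  — base-8 happy
28: 28 → 25 → 10 → 5 → 25  — not base-8 happy
base-8 happy: 27

1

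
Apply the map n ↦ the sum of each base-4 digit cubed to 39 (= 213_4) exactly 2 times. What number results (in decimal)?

9

39 = (2,1,3)_4 → 2³ + 1³ + 3³ = 36
36 = (2,1,0)_4 → 2³ + 1³ + 0³ = 9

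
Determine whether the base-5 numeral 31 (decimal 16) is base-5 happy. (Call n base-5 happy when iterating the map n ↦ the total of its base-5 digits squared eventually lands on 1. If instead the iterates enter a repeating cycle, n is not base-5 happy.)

not base-5 happy

16 = (3,1)_5 → 10
10 = (2,0)_5 → 4
4 = (4)_5 → 16  — 16 already seen; the sequence cycles without reaching 1.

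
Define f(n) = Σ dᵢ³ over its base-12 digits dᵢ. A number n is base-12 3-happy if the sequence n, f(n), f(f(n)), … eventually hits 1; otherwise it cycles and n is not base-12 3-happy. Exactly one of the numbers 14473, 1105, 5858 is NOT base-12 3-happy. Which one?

14473: 14473 → 793 → 342 → 288 → 8 → 512 → 755 → 1464 → 1008 → 343 → 415 → 1351 → 1136 → 1855 → 1344 → 793  — repeats 793 (not base-12 3-happy)
1105: 1105 → 856 → 1520 → 1728 → 1  — reaches 1 (base-12 3-happy)
5858: 5858 → 611 → 1403 → 2572 → 1190 → 547 → 1099 → 1029 → 1073 → 593 → 190 → 1028 → 856 → 1520 → 1728 → 1  — reaches 1 (base-12 3-happy)

14473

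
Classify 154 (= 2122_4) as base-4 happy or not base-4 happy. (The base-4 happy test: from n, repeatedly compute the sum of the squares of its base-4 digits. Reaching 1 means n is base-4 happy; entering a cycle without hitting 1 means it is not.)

base-4 happy

154 = (2,1,2,2)_4 → 2² + 1² + 2² + 2² = 13
13 = (3,1)_4 → 3² + 1² = 10
10 = (2,2)_4 → 2² + 2² = 8
8 = (2,0)_4 → 2² + 0² = 4
4 = (1,0)_4 → 1² + 0² = 1  — reached 1.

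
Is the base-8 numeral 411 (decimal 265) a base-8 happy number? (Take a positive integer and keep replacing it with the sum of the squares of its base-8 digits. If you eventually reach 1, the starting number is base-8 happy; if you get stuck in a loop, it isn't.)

265 = (4,1,1)_8 → 18
18 = (2,2)_8 → 8
8 = (1,0)_8 → 1  — reached 1.

base-8 happy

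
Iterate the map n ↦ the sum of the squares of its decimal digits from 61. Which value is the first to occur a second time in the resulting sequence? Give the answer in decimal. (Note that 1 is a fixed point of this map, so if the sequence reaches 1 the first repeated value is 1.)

37

61 → 6² + 1² = 36 + 1 = 37
37 → 3² + 7² = 9 + 49 = 58
58 → 5² + 8² = 25 + 64 = 89
89 → 8² + 9² = 64 + 81 = 145
145 → 1² + 4² + 5² = 1 + 16 + 25 = 42
42 → 4² + 2² = 16 + 4 = 20
20 → 2² + 0² = 4 + 0 = 4
4 → 4² = 16
16 → 1² + 6² = 1 + 36 = 37  — 37 already appeared earlier.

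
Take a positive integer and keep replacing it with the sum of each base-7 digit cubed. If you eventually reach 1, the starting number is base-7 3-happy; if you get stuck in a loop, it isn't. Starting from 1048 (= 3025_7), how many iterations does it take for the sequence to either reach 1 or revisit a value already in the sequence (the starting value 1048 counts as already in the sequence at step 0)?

4

1048 = (3,0,2,5)_7 → 3³ + 0³ + 2³ + 5³ = 160
160 = (3,1,6)_7 → 3³ + 1³ + 6³ = 244
244 = (4,6,6)_7 → 4³ + 6³ + 6³ = 496
496 = (1,3,0,6)_7 → 1³ + 3³ + 0³ + 6³ = 244  — 244 repeats.
That took 4 steps.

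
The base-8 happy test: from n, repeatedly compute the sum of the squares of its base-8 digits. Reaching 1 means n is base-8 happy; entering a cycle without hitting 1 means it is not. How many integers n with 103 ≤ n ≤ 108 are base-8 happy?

103: 103 → 66 → 5 → 25 → 10 → 5  — not base-8 happy
104: 104 → 26 → 13 → 26  — not base-8 happy
105: 105 → 27 → 18 → 8 → 1  — base-8 happy
106: 106 → 30 → 45 → 50 → 40 → 25 → 10 → 5 → 25  — not base-8 happy
107: 107 → 35 → 25 → 10 → 5 → 25  — not base-8 happy
108: 108 → 42 → 29 → 34 → 20 → 20  — not base-8 happy
base-8 happy: 105

1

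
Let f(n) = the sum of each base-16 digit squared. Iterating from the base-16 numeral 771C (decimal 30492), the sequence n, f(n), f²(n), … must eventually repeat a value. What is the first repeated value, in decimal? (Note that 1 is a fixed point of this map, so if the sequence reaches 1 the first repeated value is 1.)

85

30492 = (7,7,1,12)_16 → 7² + 7² + 1² + 12² = 243
243 = (15,3)_16 → 15² + 3² = 234
234 = (14,10)_16 → 14² + 10² = 296
296 = (1,2,8)_16 → 1² + 2² + 8² = 69
69 = (4,5)_16 → 4² + 5² = 41
41 = (2,9)_16 → 2² + 9² = 85
85 = (5,5)_16 → 5² + 5² = 50
50 = (3,2)_16 → 3² + 2² = 13
13 = (13)_16 → 13² = 169
169 = (10,9)_16 → 10² + 9² = 181
181 = (11,5)_16 → 11² + 5² = 146
146 = (9,2)_16 → 9² + 2² = 85  — 85 already appeared earlier.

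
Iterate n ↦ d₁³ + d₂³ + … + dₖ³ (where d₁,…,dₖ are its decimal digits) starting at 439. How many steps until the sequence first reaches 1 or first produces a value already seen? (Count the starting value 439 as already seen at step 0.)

439 → 4³ + 3³ + 9³ = 64 + 27 + 729 = 820
820 → 8³ + 2³ + 0³ = 512 + 8 + 0 = 520
520 → 5³ + 2³ + 0³ = 125 + 8 + 0 = 133
133 → 1³ + 3³ + 3³ = 1 + 27 + 27 = 55
55 → 5³ + 5³ = 125 + 125 = 250
250 → 2³ + 5³ + 0³ = 8 + 125 + 0 = 133  — 133 repeats.
That took 6 steps.

6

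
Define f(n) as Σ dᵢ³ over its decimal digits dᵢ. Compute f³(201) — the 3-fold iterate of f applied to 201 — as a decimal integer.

1080

201 → 9
9 → 729
729 → 1080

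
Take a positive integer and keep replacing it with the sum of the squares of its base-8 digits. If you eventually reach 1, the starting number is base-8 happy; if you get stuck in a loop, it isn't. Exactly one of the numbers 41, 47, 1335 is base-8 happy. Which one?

41: 41 → 26 → 13 → 26  — repeats 26 (not base-8 happy)
47: 47 → 74 → 6 → 36 → 32 → 16 → 4 → 16  — repeats 16 (not base-8 happy)
1335: 1335 → 105 → 27 → 18 → 8 → 1  — reaches 1 (base-8 happy)

1335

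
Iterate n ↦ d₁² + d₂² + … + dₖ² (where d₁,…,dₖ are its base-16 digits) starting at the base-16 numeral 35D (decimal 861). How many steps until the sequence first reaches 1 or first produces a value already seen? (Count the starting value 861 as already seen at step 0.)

861 = (3,5,13)_16 → 3² + 5² + 13² = 9 + 25 + 169 = 203
203 = (12,11)_16 → 12² + 11² = 144 + 121 = 265
265 = (1,0,9)_16 → 1² + 0² + 9² = 1 + 0 + 81 = 82
82 = (5,2)_16 → 5² + 2² = 25 + 4 = 29
29 = (1,13)_16 → 1² + 13² = 1 + 169 = 170
170 = (10,10)_16 → 10² + 10² = 100 + 100 = 200
200 = (12,8)_16 → 12² + 8² = 144 + 64 = 208
208 = (13,0)_16 → 13² + 0² = 169 + 0 = 169
169 = (10,9)_16 → 10² + 9² = 100 + 81 = 181
181 = (11,5)_16 → 11² + 5² = 121 + 25 = 146
146 = (9,2)_16 → 9² + 2² = 81 + 4 = 85
85 = (5,5)_16 → 5² + 5² = 25 + 25 = 50
50 = (3,2)_16 → 3² + 2² = 9 + 4 = 13
13 = (13)_16 → 13² = 169  — 169 repeats.
That took 14 steps.

14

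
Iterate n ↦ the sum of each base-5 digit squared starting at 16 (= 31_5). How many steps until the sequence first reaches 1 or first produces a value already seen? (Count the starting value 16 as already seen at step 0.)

3

16 = (3,1)_5 → 3² + 1² = 10
10 = (2,0)_5 → 2² + 0² = 4
4 = (4)_5 → 4² = 16  — 16 repeats.
That took 3 steps.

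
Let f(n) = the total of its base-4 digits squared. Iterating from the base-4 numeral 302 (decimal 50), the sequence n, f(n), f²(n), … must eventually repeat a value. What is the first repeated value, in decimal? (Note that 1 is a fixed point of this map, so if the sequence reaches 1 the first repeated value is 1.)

1

50 = (3,0,2)_4 → 3² + 0² + 2² = 9 + 0 + 4 = 13
13 = (3,1)_4 → 3² + 1² = 9 + 1 = 10
10 = (2,2)_4 → 2² + 2² = 4 + 4 = 8
8 = (2,0)_4 → 2² + 0² = 4 + 0 = 4
4 = (1,0)_4 → 1² + 0² = 1 + 0 = 1  — reached the fixed point 1.
1 → 1, so 1 is the first repeated value.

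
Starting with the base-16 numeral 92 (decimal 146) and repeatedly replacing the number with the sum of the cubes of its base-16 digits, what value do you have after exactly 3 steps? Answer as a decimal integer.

146 = (9,2)_16 → 9³ + 2³ = 737
737 = (2,14,1)_16 → 2³ + 14³ + 1³ = 2753
2753 = (10,12,1)_16 → 10³ + 12³ + 1³ = 2729

2729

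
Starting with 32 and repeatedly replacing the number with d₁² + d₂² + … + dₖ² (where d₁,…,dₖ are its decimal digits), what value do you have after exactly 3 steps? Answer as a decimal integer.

1

32 → 3² + 2² = 9 + 4 = 13
13 → 1² + 3² = 1 + 9 = 10
10 → 1² + 0² = 1 + 0 = 1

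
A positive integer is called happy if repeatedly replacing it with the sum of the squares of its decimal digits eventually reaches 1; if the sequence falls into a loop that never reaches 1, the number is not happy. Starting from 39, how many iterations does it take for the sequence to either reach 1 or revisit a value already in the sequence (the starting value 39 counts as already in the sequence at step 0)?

39 → 90
90 → 81
81 → 65
65 → 61
61 → 37
37 → 58
58 → 89
89 → 145
145 → 42
42 → 20
20 → 4
4 → 16
16 → 37  — 37 repeats.
That took 13 steps.

13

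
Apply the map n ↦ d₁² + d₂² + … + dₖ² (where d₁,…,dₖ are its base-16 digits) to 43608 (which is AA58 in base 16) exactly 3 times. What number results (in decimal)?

43608 = (10,10,5,8)_16 → 10² + 10² + 5² + 8² = 100 + 100 + 25 + 64 = 289
289 = (1,2,1)_16 → 1² + 2² + 1² = 1 + 4 + 1 = 6
6 = (6)_16 → 6² = 36

36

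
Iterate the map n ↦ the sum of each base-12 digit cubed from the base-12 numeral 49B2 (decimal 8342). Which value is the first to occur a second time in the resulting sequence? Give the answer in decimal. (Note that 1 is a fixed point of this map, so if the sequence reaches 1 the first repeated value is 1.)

1

8342 = (4,9,11,2)_12 → 4³ + 9³ + 11³ + 2³ = 64 + 729 + 1331 + 8 = 2132
2132 = (1,2,9,8)_12 → 1³ + 2³ + 9³ + 8³ = 1 + 8 + 729 + 512 = 1250
1250 = (8,8,2)_12 → 8³ + 8³ + 2³ = 512 + 512 + 8 = 1032
1032 = (7,2,0)_12 → 7³ + 2³ + 0³ = 343 + 8 + 0 = 351
351 = (2,5,3)_12 → 2³ + 5³ + 3³ = 8 + 125 + 27 = 160
160 = (1,1,4)_12 → 1³ + 1³ + 4³ = 1 + 1 + 64 = 66
66 = (5,6)_12 → 5³ + 6³ = 125 + 216 = 341
341 = (2,4,5)_12 → 2³ + 4³ + 5³ = 8 + 64 + 125 = 197
197 = (1,4,5)_12 → 1³ + 4³ + 5³ = 1 + 64 + 125 = 190
190 = (1,3,10)_12 → 1³ + 3³ + 10³ = 1 + 27 + 1000 = 1028
1028 = (7,1,8)_12 → 7³ + 1³ + 8³ = 343 + 1 + 512 = 856
856 = (5,11,4)_12 → 5³ + 11³ + 4³ = 125 + 1331 + 64 = 1520
1520 = (10,6,8)_12 → 10³ + 6³ + 8³ = 1000 + 216 + 512 = 1728
1728 = (1,0,0,0)_12 → 1³ + 0³ + 0³ + 0³ = 1 + 0 + 0 + 0 = 1  — reached the fixed point 1.
1 → 1, so 1 is the first repeated value.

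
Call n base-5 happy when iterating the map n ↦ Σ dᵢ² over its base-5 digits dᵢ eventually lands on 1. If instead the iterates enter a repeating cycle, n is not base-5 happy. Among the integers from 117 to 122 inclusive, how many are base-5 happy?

2

117: 117 → 29 → 17 → 13 → 13  (repeats 13)
118: 118 → 34 → 18 → 18  (repeats 18)
119: 119 → 41 → 11 → 5 → 1  (reaches 1)
120: 120 → 32 → 6 → 2 → 4 → 16 → 10 → 4  (repeats 4)
121: 121 → 33 → 11 → 5 → 1  (reaches 1)
122: 122 → 36 → 6 → 2 → 4 → 16 → 10 → 4  (repeats 4)
base-5 happy: 119, 121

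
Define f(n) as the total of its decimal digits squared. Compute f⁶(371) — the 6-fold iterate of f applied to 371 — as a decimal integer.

145

371 → 3² + 7² + 1² = 9 + 49 + 1 = 59
59 → 5² + 9² = 25 + 81 = 106
106 → 1² + 0² + 6² = 1 + 0 + 36 = 37
37 → 3² + 7² = 9 + 49 = 58
58 → 5² + 8² = 25 + 64 = 89
89 → 8² + 9² = 64 + 81 = 145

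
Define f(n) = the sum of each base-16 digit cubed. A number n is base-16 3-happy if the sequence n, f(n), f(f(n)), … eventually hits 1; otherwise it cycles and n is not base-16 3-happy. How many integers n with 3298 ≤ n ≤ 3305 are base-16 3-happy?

1

3298: 3298 → 4480 → 514 → 16 → 1  (reaches 1)
3299: 3299 → 4499 → 758 → 3599 → 6119 → 3431 → 2756 → 2792 → 4256 → 1001 → 3500 → 4925 → 2252 → 3968 → 3887 → 6758 → 1433 → 1583 → 3599  (repeats 3599)
3300: 3300 → 4536 → 1845 → 495 → 6120 → 3600 → 2745 → 3060 → 4770 → 1017 → 4131 → 36 → 72 → 576 → 72  (repeats 72)
3301: 3301 → 4597 → 3502 → 5941 → 496 → 3376 → 2224 → 1843 → 397 → 2710 → 1945 → 1801 → 1072 → 91 → 1456 → 1456  (repeats 1456)
3302: 3302 → 4688 → 134 → 728 → 2717 → 3926 → 3716 → 3320 → 5615 → 6245 → 854 → 368 → 344 → 638 → 3095 → 2072 → 1025 → 65 → 65  (repeats 65)
3303: 3303 → 4815 → 5112 → 3915 → 4770 → 1017 → 4131 → 36 → 72 → 576 → 72  (repeats 72)
3304: 3304 → 4984 → 883 → 397 → 2710 → 1945 → 1801 → 1072 → 91 → 1456 → 1456  (repeats 1456)
3305: 3305 → 5201 → 191 → 4706 → 233 → 3473 → 2927 → 4922 → 1055 → 3440 → 2540 → 5201  (repeats 5201)
base-16 3-happy: 3298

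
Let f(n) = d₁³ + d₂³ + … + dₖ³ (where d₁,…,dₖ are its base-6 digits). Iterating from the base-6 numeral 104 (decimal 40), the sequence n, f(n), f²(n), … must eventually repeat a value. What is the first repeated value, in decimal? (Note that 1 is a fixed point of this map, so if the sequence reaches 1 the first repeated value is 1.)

40 = (1,0,4)_6 → 65
65 = (1,4,5)_6 → 190
190 = (5,1,4)_6 → 190  — 190 already appeared earlier.

190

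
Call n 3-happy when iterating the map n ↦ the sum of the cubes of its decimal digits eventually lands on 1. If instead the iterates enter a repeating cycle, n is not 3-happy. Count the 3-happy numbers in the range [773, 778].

773: 773 → 713 → 371 → 371  — not 3-happy
774: 774 → 750 → 468 → 792 → 1080 → 513 → 153 → 153  — not 3-happy
775: 775 → 811 → 514 → 190 → 730 → 370 → 370  — not 3-happy
776: 776 → 902 → 737 → 713 → 371 → 371  — not 3-happy
777: 777 → 1029 → 738 → 882 → 1032 → 36 → 243 → 99 → 1458 → 702 → 351 → 153 → 153  — not 3-happy
778: 778 → 1198 → 1243 → 100 → 1  — 3-happy
3-happy: 778

1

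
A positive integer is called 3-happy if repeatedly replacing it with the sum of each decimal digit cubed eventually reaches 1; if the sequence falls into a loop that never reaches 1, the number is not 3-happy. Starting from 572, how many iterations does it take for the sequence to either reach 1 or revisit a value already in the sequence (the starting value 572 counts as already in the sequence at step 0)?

9

572 → 5³ + 7³ + 2³ = 476
476 → 4³ + 7³ + 6³ = 623
623 → 6³ + 2³ + 3³ = 251
251 → 2³ + 5³ + 1³ = 134
134 → 1³ + 3³ + 4³ = 92
92 → 9³ + 2³ = 737
737 → 7³ + 3³ + 7³ = 713
713 → 7³ + 1³ + 3³ = 371
371 → 3³ + 7³ + 1³ = 371  — 371 repeats.
That took 9 steps.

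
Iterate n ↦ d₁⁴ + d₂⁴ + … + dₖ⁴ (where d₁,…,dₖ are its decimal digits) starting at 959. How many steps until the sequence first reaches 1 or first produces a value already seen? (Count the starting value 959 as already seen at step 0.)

959 → 9⁴ + 5⁴ + 9⁴ = 6561 + 625 + 6561 = 13747
13747 → 1⁴ + 3⁴ + 7⁴ + 4⁴ + 7⁴ = 1 + 81 + 2401 + 256 + 2401 = 5140
5140 → 5⁴ + 1⁴ + 4⁴ + 0⁴ = 625 + 1 + 256 + 0 = 882
882 → 8⁴ + 8⁴ + 2⁴ = 4096 + 4096 + 16 = 8208
8208 → 8⁴ + 2⁴ + 0⁴ + 8⁴ = 4096 + 16 + 0 + 4096 = 8208  — 8208 repeats.
That took 5 steps.

5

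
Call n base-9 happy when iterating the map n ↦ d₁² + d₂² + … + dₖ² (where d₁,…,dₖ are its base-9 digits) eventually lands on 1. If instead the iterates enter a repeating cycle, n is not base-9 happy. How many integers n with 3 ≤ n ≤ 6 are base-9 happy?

1

3: 3 → 9 → 1  — base-9 happy
4: 4 → 16 → 50 → 50  — not base-9 happy
5: 5 → 25 → 53 → 89 → 65 → 53  — not base-9 happy
6: 6 → 36 → 16 → 50 → 50  — not base-9 happy
base-9 happy: 3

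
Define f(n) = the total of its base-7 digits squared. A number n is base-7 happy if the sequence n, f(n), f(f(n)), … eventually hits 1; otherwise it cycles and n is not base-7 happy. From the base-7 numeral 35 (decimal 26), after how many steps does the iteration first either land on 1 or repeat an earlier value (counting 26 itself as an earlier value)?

4

26 = (3,5)_7 → 3² + 5² = 34
34 = (4,6)_7 → 4² + 6² = 52
52 = (1,0,3)_7 → 1² + 0² + 3² = 10
10 = (1,3)_7 → 1² + 3² = 10  — 10 repeats.
That took 4 steps.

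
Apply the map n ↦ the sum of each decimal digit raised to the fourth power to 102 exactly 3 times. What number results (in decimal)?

102 → 1⁴ + 0⁴ + 2⁴ = 1 + 0 + 16 = 17
17 → 1⁴ + 7⁴ = 1 + 2401 = 2402
2402 → 2⁴ + 4⁴ + 0⁴ + 2⁴ = 16 + 256 + 0 + 16 = 288

288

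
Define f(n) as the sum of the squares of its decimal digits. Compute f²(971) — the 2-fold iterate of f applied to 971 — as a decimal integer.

11

971 → 9² + 7² + 1² = 131
131 → 1² + 3² + 1² = 11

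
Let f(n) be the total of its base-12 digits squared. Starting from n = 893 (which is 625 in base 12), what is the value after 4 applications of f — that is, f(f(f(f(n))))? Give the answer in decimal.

65

893 = (6,2,5)_12 → 6² + 2² + 5² = 65
65 = (5,5)_12 → 5² + 5² = 50
50 = (4,2)_12 → 4² + 2² = 20
20 = (1,8)_12 → 1² + 8² = 65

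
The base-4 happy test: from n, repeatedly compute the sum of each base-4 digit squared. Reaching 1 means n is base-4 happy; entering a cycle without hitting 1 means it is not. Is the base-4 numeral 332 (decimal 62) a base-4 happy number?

62 = (3,3,2)_4 → 3² + 3² + 2² = 9 + 9 + 4 = 22
22 = (1,1,2)_4 → 1² + 1² + 2² = 1 + 1 + 4 = 6
6 = (1,2)_4 → 1² + 2² = 1 + 4 = 5
5 = (1,1)_4 → 1² + 1² = 1 + 1 = 2
2 = (2)_4 → 2² = 4
4 = (1,0)_4 → 1² + 0² = 1 + 0 = 1  — reached 1.

base-4 happy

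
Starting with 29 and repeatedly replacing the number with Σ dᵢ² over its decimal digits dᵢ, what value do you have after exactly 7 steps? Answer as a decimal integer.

16

29 → 2² + 9² = 85
85 → 8² + 5² = 89
89 → 8² + 9² = 145
145 → 1² + 4² + 5² = 42
42 → 4² + 2² = 20
20 → 2² + 0² = 4
4 → 4² = 16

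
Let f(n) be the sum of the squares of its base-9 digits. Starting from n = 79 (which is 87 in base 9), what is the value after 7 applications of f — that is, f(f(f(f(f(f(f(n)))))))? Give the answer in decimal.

79 = (8,7)_9 → 8² + 7² = 113
113 = (1,3,5)_9 → 1² + 3² + 5² = 35
35 = (3,8)_9 → 3² + 8² = 73
73 = (8,1)_9 → 8² + 1² = 65
65 = (7,2)_9 → 7² + 2² = 53
53 = (5,8)_9 → 5² + 8² = 89
89 = (1,0,8)_9 → 1² + 0² + 8² = 65

65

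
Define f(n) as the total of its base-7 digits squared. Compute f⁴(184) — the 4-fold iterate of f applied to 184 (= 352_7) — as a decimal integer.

184 = (3,5,2)_7 → 3² + 5² + 2² = 9 + 25 + 4 = 38
38 = (5,3)_7 → 5² + 3² = 25 + 9 = 34
34 = (4,6)_7 → 4² + 6² = 16 + 36 = 52
52 = (1,0,3)_7 → 1² + 0² + 3² = 1 + 0 + 9 = 10

10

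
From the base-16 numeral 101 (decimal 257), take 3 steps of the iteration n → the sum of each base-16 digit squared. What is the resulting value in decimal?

257 = (1,0,1)_16 → 2
2 = (2)_16 → 4
4 = (4)_16 → 16

16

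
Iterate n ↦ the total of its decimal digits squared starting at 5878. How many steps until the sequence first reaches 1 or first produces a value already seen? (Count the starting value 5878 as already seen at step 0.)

15

5878 → 202
202 → 8
8 → 64
64 → 52
52 → 29
29 → 85
85 → 89
89 → 145
145 → 42
42 → 20
20 → 4
4 → 16
16 → 37
37 → 58
58 → 89  — 89 repeats.
That took 15 steps.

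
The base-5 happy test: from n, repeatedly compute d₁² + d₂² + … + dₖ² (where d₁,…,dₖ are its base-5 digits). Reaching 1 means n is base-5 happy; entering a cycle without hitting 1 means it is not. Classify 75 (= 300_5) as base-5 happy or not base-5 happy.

not base-5 happy

75 = (3,0,0)_5 → 9
9 = (1,4)_5 → 17
17 = (3,2)_5 → 13
13 = (2,3)_5 → 13  — 13 already seen; the sequence cycles without reaching 1.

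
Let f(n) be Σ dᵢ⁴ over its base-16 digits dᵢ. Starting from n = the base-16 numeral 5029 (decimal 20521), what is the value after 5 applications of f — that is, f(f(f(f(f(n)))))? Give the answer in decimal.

20521 = (5,0,2,9)_16 → 5⁴ + 0⁴ + 2⁴ + 9⁴ = 625 + 0 + 16 + 6561 = 7202
7202 = (1,12,2,2)_16 → 1⁴ + 12⁴ + 2⁴ + 2⁴ = 1 + 20736 + 16 + 16 = 20769
20769 = (5,1,2,1)_16 → 5⁴ + 1⁴ + 2⁴ + 1⁴ = 625 + 1 + 16 + 1 = 643
643 = (2,8,3)_16 → 2⁴ + 8⁴ + 3⁴ = 16 + 4096 + 81 = 4193
4193 = (1,0,6,1)_16 → 1⁴ + 0⁴ + 6⁴ + 1⁴ = 1 + 0 + 1296 + 1 = 1298

1298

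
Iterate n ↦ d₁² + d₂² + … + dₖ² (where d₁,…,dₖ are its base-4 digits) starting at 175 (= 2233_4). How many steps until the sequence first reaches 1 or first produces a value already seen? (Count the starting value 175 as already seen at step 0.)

6

175 = (2,2,3,3)_4 → 2² + 2² + 3² + 3² = 26
26 = (1,2,2)_4 → 1² + 2² + 2² = 9
9 = (2,1)_4 → 2² + 1² = 5
5 = (1,1)_4 → 1² + 1² = 2
2 = (2)_4 → 2² = 4
4 = (1,0)_4 → 1² + 0² = 1  — reached 1.
That took 6 steps.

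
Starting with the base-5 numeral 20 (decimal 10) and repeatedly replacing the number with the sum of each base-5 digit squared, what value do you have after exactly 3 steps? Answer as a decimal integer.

10

10 = (2,0)_5 → 2² + 0² = 4
4 = (4)_5 → 4² = 16
16 = (3,1)_5 → 3² + 1² = 10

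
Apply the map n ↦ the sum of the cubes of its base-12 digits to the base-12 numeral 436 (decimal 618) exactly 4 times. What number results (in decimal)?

618 = (4,3,6)_12 → 4³ + 3³ + 6³ = 307
307 = (2,1,7)_12 → 2³ + 1³ + 7³ = 352
352 = (2,5,4)_12 → 2³ + 5³ + 4³ = 197
197 = (1,4,5)_12 → 1³ + 4³ + 5³ = 190

190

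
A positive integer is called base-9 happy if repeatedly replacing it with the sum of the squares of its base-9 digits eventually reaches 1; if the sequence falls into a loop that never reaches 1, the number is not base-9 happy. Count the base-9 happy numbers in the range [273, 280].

1

273: 273 → 27 → 9 → 1  — base-9 happy
274: 274 → 34 → 58 → 52 → 74 → 68 → 74  — not base-9 happy
275: 275 → 43 → 65 → 53 → 89 → 65  — not base-9 happy
276: 276 → 54 → 36 → 16 → 50 → 50  — not base-9 happy
277: 277 → 67 → 65 → 53 → 89 → 65  — not base-9 happy
278: 278 → 82 → 2 → 4 → 16 → 50 → 50  — not base-9 happy
279: 279 → 25 → 53 → 89 → 65 → 53  — not base-9 happy
280: 280 → 26 → 68 → 74 → 68  — not base-9 happy
base-9 happy: 273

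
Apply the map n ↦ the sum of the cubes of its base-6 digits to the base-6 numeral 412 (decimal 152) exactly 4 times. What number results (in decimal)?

128

152 = (4,1,2)_6 → 4³ + 1³ + 2³ = 64 + 1 + 8 = 73
73 = (2,0,1)_6 → 2³ + 0³ + 1³ = 8 + 0 + 1 = 9
9 = (1,3)_6 → 1³ + 3³ = 1 + 27 = 28
28 = (4,4)_6 → 4³ + 4³ = 64 + 64 = 128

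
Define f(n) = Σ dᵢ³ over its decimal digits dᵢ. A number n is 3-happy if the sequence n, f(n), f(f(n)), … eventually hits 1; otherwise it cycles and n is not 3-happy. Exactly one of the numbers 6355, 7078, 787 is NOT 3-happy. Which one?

6355: 6355 → 493 → 820 → 520 → 133 → 55 → 250 → 133  — repeats 133 (not 3-happy)
7078: 7078 → 1198 → 1243 → 100 → 1  — reaches 1 (3-happy)
787: 787 → 1198 → 1243 → 100 → 1  — reaches 1 (3-happy)

6355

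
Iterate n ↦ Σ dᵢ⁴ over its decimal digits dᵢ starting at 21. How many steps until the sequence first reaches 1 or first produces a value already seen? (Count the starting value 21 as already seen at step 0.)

5

21 → 2⁴ + 1⁴ = 17
17 → 1⁴ + 7⁴ = 2402
2402 → 2⁴ + 4⁴ + 0⁴ + 2⁴ = 288
288 → 2⁴ + 8⁴ + 8⁴ = 8208
8208 → 8⁴ + 2⁴ + 0⁴ + 8⁴ = 8208  — 8208 repeats.
That took 5 steps.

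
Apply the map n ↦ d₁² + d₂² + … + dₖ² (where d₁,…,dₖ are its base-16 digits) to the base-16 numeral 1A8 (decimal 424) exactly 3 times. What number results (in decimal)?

424 = (1,10,8)_16 → 1² + 10² + 8² = 165
165 = (10,5)_16 → 10² + 5² = 125
125 = (7,13)_16 → 7² + 13² = 218

218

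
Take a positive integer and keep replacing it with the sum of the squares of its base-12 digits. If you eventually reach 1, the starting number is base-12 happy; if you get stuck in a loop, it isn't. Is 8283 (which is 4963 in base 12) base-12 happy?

not base-12 happy

8283 = (4,9,6,3)_12 → 4² + 9² + 6² + 3² = 16 + 81 + 36 + 9 = 142
142 = (11,10)_12 → 11² + 10² = 121 + 100 = 221
221 = (1,6,5)_12 → 1² + 6² + 5² = 1 + 36 + 25 = 62
62 = (5,2)_12 → 5² + 2² = 25 + 4 = 29
29 = (2,5)_12 → 2² + 5² = 4 + 25 = 29  — 29 already seen; the sequence cycles without reaching 1.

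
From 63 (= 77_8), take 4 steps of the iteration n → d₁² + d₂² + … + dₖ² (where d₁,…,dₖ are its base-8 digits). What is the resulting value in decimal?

63 = (7,7)_8 → 7² + 7² = 49 + 49 = 98
98 = (1,4,2)_8 → 1² + 4² + 2² = 1 + 16 + 4 = 21
21 = (2,5)_8 → 2² + 5² = 4 + 25 = 29
29 = (3,5)_8 → 3² + 5² = 9 + 25 = 34

34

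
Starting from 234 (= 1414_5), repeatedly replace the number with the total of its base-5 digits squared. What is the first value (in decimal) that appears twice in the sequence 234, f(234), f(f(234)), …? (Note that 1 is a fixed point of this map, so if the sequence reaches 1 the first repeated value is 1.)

234 = (1,4,1,4)_5 → 1² + 4² + 1² + 4² = 34
34 = (1,1,4)_5 → 1² + 1² + 4² = 18
18 = (3,3)_5 → 3² + 3² = 18  — 18 already appeared earlier.

18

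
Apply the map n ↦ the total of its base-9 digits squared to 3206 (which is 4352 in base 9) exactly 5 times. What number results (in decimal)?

3206 = (4,3,5,2)_9 → 4² + 3² + 5² + 2² = 16 + 9 + 25 + 4 = 54
54 = (6,0)_9 → 6² + 0² = 36 + 0 = 36
36 = (4,0)_9 → 4² + 0² = 16 + 0 = 16
16 = (1,7)_9 → 1² + 7² = 1 + 49 = 50
50 = (5,5)_9 → 5² + 5² = 25 + 25 = 50

50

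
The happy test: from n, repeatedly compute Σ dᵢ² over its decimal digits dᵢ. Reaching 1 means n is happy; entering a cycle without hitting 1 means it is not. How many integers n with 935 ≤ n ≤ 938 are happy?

1

935: 935 → 115 → 27 → 53 → 34 → 25 → 29 → 85 → 89 → 145 → 42 → 20 → 4 → 16 → 37 → 58 → 89  — not happy
936: 936 → 126 → 41 → 17 → 50 → 25 → 29 → 85 → 89 → 145 → 42 → 20 → 4 → 16 → 37 → 58 → 89  — not happy
937: 937 → 139 → 91 → 82 → 68 → 100 → 1  — happy
938: 938 → 154 → 42 → 20 → 4 → 16 → 37 → 58 → 89 → 145 → 42  — not happy
happy: 937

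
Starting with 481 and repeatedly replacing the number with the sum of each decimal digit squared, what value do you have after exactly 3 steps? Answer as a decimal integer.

481 → 4² + 8² + 1² = 16 + 64 + 1 = 81
81 → 8² + 1² = 64 + 1 = 65
65 → 6² + 5² = 36 + 25 = 61

61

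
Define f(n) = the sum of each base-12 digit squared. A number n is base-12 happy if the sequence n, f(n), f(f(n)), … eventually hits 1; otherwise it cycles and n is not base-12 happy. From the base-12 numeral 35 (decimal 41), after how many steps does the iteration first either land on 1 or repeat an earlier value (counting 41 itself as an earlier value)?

10

41 = (3,5)_12 → 3² + 5² = 9 + 25 = 34
34 = (2,10)_12 → 2² + 10² = 4 + 100 = 104
104 = (8,8)_12 → 8² + 8² = 64 + 64 = 128
128 = (10,8)_12 → 10² + 8² = 100 + 64 = 164
164 = (1,1,8)_12 → 1² + 1² + 8² = 1 + 1 + 64 = 66
66 = (5,6)_12 → 5² + 6² = 25 + 36 = 61
61 = (5,1)_12 → 5² + 1² = 25 + 1 = 26
26 = (2,2)_12 → 2² + 2² = 4 + 4 = 8
8 = (8)_12 → 8² = 64
64 = (5,4)_12 → 5² + 4² = 25 + 16 = 41  — 41 repeats.
That took 10 steps.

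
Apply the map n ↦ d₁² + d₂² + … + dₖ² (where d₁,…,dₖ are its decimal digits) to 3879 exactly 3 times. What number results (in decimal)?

3879 → 3² + 8² + 7² + 9² = 203
203 → 2² + 0² + 3² = 13
13 → 1² + 3² = 10

10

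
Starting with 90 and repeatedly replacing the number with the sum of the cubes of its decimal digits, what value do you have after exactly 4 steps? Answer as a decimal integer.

90 → 729
729 → 1080
1080 → 513
513 → 153

153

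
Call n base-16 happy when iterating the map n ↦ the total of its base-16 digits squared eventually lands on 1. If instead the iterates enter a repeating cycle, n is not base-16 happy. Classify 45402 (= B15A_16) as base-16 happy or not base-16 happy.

45402 = (11,1,5,10)_16 → 11² + 1² + 5² + 10² = 121 + 1 + 25 + 100 = 247
247 = (15,7)_16 → 15² + 7² = 225 + 49 = 274
274 = (1,1,2)_16 → 1² + 1² + 2² = 1 + 1 + 4 = 6
6 = (6)_16 → 6² = 36
36 = (2,4)_16 → 2² + 4² = 4 + 16 = 20
20 = (1,4)_16 → 1² + 4² = 1 + 16 = 17
17 = (1,1)_16 → 1² + 1² = 1 + 1 = 2
2 = (2)_16 → 2² = 4
4 = (4)_16 → 4² = 16
16 = (1,0)_16 → 1² + 0² = 1 + 0 = 1  — reached 1.

base-16 happy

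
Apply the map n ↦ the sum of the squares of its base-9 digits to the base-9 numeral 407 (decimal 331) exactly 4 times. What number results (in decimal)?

65

331 = (4,0,7)_9 → 4² + 0² + 7² = 65
65 = (7,2)_9 → 7² + 2² = 53
53 = (5,8)_9 → 5² + 8² = 89
89 = (1,0,8)_9 → 1² + 0² + 8² = 65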